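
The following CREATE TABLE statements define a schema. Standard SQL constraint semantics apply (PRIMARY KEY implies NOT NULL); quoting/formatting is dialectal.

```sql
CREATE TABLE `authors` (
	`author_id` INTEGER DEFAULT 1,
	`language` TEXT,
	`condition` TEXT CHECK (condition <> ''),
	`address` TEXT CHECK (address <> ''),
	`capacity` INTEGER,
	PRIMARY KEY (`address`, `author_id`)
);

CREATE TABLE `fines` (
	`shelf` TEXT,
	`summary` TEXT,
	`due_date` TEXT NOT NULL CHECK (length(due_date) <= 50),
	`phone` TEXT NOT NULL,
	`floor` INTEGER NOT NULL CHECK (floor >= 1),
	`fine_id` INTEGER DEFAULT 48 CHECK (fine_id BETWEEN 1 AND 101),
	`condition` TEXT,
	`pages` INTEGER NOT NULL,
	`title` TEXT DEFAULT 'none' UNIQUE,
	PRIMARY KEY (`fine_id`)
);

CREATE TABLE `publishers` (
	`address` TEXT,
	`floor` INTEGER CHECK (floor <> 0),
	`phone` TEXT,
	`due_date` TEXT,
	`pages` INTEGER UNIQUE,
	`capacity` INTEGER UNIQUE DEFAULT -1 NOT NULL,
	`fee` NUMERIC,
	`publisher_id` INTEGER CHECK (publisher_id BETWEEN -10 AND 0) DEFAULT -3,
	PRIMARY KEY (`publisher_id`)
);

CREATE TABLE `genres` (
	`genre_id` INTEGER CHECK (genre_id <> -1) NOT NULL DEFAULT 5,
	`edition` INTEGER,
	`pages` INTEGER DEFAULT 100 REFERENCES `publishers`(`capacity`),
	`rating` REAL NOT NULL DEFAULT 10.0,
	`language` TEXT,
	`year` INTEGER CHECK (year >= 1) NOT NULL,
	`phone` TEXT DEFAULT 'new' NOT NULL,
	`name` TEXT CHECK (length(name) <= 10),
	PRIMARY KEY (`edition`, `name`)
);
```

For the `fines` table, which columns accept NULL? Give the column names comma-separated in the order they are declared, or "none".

- shelf: no NOT NULL constraint applies → nullable.
- summary: no NOT NULL constraint applies → nullable.
- due_date: declared NOT NULL → not nullable.
- phone: declared NOT NULL → not nullable.
- floor: declared NOT NULL → not nullable.
- fine_id: part of the PRIMARY KEY, which implies NOT NULL → not nullable.
- condition: no NOT NULL constraint applies → nullable.
- pages: declared NOT NULL → not nullable.
- title: UNIQUE does not imply NOT NULL → nullable.

shelf, summary, condition, title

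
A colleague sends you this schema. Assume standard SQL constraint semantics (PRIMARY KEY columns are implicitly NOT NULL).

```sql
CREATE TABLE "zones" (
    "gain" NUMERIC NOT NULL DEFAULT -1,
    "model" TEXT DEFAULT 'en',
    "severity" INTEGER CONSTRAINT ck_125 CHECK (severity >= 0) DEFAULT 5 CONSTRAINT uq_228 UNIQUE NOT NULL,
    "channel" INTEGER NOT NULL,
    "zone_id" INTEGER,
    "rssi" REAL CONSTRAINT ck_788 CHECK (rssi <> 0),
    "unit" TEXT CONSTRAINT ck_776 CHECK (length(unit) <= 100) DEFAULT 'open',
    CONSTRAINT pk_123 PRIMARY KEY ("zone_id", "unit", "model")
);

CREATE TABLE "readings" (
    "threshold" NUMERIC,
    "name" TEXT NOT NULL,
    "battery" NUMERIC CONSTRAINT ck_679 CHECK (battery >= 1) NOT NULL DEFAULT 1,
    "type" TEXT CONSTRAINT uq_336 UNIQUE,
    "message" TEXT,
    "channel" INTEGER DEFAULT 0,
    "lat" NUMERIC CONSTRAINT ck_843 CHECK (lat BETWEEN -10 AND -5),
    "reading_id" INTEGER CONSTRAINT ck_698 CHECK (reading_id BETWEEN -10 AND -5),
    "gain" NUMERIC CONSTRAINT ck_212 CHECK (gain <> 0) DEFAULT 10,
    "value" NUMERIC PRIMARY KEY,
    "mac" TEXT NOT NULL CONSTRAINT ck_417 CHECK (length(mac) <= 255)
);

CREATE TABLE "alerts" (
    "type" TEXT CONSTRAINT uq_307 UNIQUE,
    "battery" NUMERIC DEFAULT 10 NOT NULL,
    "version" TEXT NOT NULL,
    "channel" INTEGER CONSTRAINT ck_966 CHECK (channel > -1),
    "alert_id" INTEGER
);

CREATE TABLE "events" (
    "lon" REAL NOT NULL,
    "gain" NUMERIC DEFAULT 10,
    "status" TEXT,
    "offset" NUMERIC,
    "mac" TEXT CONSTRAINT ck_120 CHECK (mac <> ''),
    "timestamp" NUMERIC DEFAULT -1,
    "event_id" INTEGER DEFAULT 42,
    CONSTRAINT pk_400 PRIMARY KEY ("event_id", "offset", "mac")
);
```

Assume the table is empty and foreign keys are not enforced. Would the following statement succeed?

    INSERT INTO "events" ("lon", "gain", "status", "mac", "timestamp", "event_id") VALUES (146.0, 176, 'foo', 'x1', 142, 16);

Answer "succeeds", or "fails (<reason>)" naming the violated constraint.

offset is omitted from the column list and has no DEFAULT, so it would receive NULL.
But offset is part of the PRIMARY KEY (implied NOT NULL).

fails (NOT NULL on offset)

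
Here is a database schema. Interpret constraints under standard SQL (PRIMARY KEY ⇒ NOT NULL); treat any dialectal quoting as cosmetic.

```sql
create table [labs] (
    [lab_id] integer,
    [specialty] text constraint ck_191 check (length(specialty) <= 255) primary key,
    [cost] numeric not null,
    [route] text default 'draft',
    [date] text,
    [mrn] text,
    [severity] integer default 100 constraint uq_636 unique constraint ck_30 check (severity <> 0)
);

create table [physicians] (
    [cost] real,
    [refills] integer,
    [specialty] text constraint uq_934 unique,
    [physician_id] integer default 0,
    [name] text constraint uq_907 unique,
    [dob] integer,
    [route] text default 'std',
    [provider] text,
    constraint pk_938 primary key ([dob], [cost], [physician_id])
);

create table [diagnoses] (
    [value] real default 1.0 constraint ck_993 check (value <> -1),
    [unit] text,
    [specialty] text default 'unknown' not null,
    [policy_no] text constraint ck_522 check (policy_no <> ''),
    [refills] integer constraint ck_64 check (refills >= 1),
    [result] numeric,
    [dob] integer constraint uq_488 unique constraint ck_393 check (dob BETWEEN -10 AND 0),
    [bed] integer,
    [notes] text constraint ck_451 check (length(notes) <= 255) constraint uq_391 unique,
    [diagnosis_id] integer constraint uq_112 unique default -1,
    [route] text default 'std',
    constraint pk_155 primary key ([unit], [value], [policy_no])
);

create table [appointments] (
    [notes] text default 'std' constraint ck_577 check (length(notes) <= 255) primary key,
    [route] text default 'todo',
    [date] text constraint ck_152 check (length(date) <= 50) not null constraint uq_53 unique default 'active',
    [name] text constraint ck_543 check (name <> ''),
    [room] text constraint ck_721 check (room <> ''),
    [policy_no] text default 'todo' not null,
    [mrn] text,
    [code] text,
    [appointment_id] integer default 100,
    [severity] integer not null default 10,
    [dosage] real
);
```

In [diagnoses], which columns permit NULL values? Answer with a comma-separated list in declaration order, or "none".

refills, result, dob, bed, notes, diagnosis_id, route

- value: part of the PRIMARY KEY, which implies NOT NULL → not nullable.
- unit: part of the PRIMARY KEY, which implies NOT NULL → not nullable.
- specialty: declared NOT NULL → not nullable.
- policy_no: part of the PRIMARY KEY, which implies NOT NULL → not nullable.
- refills: CHECK does not forbid NULL (a CHECK constraint passes when its expression is NULL) → nullable.
- result: no NOT NULL constraint applies → nullable.
- dob: CHECK does not forbid NULL (a CHECK constraint passes when its expression is NULL) → nullable.
- bed: no NOT NULL constraint applies → nullable.
- notes: CHECK does not forbid NULL (a CHECK constraint passes when its expression is NULL) → nullable.
- diagnosis_id: UNIQUE does not imply NOT NULL → nullable.
- route: DEFAULT only fills an omitted column; an explicit NULL is still allowed → nullable.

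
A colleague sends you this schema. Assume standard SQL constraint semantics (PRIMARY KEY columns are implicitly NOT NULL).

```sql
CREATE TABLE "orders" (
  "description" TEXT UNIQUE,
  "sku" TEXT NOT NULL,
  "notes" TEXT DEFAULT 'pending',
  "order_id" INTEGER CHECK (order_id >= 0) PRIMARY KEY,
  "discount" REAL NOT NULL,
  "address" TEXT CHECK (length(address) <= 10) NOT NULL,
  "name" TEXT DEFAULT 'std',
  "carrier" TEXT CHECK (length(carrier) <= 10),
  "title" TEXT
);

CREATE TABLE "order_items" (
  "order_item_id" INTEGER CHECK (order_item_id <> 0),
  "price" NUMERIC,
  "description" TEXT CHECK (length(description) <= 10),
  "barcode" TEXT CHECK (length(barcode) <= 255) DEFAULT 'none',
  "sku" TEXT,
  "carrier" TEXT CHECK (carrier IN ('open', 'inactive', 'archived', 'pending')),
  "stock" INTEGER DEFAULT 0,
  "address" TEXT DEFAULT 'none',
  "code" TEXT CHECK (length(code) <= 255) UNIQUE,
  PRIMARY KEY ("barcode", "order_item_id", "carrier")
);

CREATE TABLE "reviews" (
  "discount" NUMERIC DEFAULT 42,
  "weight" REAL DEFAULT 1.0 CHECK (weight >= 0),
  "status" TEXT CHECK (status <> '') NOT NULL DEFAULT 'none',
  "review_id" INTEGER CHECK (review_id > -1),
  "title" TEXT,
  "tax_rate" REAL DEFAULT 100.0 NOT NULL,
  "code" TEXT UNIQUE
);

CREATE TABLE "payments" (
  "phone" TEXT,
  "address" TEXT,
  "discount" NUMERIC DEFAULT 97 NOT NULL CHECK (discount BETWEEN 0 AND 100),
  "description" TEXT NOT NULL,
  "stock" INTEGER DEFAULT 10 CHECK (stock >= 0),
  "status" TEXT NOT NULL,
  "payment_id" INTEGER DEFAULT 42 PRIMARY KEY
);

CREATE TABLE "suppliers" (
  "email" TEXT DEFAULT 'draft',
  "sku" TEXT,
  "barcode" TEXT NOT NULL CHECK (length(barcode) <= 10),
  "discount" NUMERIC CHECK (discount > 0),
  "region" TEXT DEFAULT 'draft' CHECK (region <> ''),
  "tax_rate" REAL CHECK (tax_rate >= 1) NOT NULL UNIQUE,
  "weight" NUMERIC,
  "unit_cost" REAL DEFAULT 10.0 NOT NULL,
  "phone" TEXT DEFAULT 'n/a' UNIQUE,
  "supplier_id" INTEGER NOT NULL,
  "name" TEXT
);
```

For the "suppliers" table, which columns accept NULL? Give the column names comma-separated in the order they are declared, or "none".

email, sku, discount, region, weight, phone, name

- email: DEFAULT only fills an omitted column; an explicit NULL is still allowed → nullable.
- sku: no NOT NULL constraint applies → nullable.
- barcode: declared NOT NULL → not nullable.
- discount: CHECK does not forbid NULL (a CHECK constraint passes when its expression is NULL) → nullable.
- region: CHECK does not forbid NULL (a CHECK constraint passes when its expression is NULL) → nullable.
- tax_rate: declared NOT NULL → not nullable.
- weight: no NOT NULL constraint applies → nullable.
- unit_cost: declared NOT NULL → not nullable.
- phone: UNIQUE does not imply NOT NULL → nullable.
- supplier_id: declared NOT NULL → not nullable.
- name: no NOT NULL constraint applies → nullable.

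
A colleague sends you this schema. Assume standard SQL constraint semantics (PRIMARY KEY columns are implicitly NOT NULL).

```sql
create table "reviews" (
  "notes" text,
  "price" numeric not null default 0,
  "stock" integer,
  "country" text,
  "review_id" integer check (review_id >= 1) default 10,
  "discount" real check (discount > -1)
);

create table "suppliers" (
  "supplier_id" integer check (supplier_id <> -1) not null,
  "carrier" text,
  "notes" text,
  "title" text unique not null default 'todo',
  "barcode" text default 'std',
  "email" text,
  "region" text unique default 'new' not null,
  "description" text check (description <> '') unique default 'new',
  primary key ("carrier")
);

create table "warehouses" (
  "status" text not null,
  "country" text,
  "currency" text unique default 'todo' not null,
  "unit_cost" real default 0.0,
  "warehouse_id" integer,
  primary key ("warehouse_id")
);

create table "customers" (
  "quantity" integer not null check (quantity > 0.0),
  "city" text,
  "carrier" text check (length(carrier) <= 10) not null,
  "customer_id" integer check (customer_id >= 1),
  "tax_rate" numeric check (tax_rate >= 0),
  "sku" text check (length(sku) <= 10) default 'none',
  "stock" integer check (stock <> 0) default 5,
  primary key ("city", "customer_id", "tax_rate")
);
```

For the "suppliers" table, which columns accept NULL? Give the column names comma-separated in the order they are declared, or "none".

- supplier_id: declared NOT NULL → not nullable.
- carrier: part of the PRIMARY KEY, which implies NOT NULL → not nullable.
- notes: no NOT NULL constraint applies → nullable.
- title: declared NOT NULL → not nullable.
- barcode: DEFAULT only fills an omitted column; an explicit NULL is still allowed → nullable.
- email: no NOT NULL constraint applies → nullable.
- region: declared NOT NULL → not nullable.
- description: CHECK does not forbid NULL (a CHECK constraint passes when its expression is NULL) → nullable.

notes, barcode, email, description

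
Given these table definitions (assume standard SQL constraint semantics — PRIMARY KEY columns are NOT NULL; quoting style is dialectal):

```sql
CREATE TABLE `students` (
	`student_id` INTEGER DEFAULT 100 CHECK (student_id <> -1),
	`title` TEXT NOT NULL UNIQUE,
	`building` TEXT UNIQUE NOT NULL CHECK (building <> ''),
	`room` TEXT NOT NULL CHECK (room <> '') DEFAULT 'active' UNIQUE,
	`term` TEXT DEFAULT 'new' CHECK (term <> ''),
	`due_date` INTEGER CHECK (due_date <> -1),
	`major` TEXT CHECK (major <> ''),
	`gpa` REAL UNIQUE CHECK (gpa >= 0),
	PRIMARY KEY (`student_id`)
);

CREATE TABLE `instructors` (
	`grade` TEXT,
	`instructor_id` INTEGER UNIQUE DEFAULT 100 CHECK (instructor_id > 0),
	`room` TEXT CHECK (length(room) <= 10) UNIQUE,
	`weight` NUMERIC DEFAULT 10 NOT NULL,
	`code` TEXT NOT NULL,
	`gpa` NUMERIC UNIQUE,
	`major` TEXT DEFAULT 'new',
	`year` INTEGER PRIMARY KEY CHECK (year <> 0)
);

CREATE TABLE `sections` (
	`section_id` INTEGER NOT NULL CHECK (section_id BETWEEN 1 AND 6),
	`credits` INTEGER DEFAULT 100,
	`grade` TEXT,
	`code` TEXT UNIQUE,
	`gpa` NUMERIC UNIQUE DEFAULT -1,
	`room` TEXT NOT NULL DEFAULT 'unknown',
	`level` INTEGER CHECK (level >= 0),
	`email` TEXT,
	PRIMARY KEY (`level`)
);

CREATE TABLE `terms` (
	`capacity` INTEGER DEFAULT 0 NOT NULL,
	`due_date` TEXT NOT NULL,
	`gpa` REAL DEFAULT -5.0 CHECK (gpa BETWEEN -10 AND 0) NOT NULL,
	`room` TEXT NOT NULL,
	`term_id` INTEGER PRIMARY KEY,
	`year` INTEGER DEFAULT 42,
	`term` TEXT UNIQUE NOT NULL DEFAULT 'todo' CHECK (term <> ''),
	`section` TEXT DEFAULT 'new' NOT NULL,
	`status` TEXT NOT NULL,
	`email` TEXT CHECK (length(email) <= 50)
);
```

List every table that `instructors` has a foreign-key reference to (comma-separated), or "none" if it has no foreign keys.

none

No column in instructors has a REFERENCES clause.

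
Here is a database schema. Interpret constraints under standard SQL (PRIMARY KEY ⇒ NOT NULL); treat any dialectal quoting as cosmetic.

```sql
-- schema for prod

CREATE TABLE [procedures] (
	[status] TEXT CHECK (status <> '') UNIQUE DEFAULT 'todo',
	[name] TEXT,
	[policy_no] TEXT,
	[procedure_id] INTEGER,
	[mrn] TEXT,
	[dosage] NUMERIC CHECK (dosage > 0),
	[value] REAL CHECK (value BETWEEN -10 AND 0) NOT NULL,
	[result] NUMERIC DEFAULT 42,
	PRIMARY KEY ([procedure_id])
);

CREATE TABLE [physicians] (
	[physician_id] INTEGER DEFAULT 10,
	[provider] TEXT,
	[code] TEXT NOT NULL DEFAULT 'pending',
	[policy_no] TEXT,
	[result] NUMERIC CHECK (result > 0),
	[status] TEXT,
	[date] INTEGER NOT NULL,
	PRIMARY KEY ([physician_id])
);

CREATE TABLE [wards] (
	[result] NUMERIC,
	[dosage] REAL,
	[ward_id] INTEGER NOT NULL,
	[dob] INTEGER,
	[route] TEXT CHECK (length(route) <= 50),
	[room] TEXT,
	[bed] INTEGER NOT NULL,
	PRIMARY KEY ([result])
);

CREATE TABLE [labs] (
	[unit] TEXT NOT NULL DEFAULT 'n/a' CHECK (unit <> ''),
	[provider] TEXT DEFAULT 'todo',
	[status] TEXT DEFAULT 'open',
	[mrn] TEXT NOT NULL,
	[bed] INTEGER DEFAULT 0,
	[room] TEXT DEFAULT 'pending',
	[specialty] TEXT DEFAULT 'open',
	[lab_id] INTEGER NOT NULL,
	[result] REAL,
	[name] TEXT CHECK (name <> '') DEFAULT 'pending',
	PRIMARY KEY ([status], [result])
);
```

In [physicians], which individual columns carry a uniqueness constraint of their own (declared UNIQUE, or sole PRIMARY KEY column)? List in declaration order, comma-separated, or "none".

- physician_id: single-column PRIMARY KEY → unique.
- provider: no UNIQUE or single-column PK constraint.
- code: no UNIQUE or single-column PK constraint.
- policy_no: no UNIQUE or single-column PK constraint.
- result: no UNIQUE or single-column PK constraint.
- status: no UNIQUE or single-column PK constraint.
- date: no UNIQUE or single-column PK constraint.

physician_id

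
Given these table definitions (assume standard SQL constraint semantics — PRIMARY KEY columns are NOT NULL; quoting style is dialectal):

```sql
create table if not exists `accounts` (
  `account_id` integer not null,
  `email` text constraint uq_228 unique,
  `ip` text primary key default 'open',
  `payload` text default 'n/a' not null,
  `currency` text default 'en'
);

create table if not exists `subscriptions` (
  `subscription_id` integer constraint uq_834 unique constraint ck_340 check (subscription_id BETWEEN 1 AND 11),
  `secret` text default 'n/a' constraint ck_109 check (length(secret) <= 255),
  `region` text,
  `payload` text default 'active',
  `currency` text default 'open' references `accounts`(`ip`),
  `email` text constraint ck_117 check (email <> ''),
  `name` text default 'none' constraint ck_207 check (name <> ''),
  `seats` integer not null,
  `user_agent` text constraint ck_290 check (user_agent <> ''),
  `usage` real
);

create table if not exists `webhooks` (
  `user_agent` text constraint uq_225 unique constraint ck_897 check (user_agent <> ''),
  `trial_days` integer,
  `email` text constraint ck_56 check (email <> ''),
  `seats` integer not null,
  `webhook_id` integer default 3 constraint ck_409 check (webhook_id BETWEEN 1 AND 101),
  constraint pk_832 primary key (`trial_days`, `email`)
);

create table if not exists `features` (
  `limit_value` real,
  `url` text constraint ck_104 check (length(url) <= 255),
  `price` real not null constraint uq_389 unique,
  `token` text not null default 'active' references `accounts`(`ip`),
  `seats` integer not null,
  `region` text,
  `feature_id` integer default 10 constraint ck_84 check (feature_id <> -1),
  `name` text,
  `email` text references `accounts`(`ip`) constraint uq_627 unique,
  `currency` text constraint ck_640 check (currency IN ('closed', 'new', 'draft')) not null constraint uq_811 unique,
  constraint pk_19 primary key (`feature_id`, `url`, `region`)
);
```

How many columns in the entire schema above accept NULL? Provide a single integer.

16

accounts: 2 nullable (email, currency — PK (ip) and explicit NOT NULL columns excluded).
subscriptions: 9 nullable (subscription_id, secret, region, payload, currency, email, name, user_agent, usage — PK none and explicit NOT NULL columns excluded).
webhooks: 2 nullable (user_agent, webhook_id — PK (trial_days, email) and explicit NOT NULL columns excluded).
features: 3 nullable (limit_value, name, email — PK (feature_id, url, region) and explicit NOT NULL columns excluded).
Total: 2 + 9 + 2 + 3 = 16.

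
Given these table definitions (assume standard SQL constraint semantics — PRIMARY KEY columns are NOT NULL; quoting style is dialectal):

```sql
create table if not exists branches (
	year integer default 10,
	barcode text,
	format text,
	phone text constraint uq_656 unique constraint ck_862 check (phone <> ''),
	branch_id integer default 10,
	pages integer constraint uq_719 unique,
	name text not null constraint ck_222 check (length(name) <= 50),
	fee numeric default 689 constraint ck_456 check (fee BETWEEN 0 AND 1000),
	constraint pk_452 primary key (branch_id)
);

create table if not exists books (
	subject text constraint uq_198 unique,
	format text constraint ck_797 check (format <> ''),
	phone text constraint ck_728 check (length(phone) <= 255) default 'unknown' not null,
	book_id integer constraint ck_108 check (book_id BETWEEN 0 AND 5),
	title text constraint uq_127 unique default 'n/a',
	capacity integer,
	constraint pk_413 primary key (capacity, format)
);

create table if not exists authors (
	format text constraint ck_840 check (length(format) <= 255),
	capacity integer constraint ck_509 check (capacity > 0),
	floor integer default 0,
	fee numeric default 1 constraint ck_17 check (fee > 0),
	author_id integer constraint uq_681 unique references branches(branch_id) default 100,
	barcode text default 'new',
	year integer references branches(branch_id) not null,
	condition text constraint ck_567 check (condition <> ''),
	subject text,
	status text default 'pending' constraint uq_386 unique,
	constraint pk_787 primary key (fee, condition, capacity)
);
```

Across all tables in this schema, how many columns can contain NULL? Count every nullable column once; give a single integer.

branches: 6 nullable (year, barcode, format, phone, pages, fee — PK (branch_id) and explicit NOT NULL columns excluded).
books: 3 nullable (subject, book_id, title — PK (capacity, format) and explicit NOT NULL columns excluded).
authors: 6 nullable (format, floor, author_id, barcode, subject, status — PK (fee, condition, capacity) and explicit NOT NULL columns excluded).
Total: 6 + 3 + 6 = 15.

15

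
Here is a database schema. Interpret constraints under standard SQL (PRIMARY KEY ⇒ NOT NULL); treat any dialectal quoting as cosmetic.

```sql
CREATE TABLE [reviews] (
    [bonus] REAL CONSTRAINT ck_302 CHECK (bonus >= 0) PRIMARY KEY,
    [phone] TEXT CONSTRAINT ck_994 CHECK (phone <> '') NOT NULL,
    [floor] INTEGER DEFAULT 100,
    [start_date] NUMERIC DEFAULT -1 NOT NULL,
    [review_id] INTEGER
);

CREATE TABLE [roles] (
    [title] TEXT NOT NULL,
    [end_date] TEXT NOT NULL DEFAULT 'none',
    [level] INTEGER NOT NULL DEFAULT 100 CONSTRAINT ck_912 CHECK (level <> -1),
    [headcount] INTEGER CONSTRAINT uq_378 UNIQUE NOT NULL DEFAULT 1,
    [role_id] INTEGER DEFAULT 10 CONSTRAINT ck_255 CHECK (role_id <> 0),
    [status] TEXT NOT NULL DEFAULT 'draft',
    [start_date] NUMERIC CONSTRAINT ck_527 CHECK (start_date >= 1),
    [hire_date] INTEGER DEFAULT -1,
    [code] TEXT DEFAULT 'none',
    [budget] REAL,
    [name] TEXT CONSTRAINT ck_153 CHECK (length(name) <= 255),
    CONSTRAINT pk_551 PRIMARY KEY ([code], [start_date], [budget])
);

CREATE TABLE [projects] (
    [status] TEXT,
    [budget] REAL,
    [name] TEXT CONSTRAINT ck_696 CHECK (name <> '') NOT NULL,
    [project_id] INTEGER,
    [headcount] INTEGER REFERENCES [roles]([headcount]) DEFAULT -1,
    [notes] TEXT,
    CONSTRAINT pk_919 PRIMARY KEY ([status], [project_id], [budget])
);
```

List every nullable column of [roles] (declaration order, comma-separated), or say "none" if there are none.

- title: declared NOT NULL → not nullable.
- end_date: declared NOT NULL → not nullable.
- level: declared NOT NULL → not nullable.
- headcount: declared NOT NULL → not nullable.
- role_id: CHECK does not forbid NULL (a CHECK constraint passes when its expression is NULL) → nullable.
- status: declared NOT NULL → not nullable.
- start_date: part of the PRIMARY KEY, which implies NOT NULL → not nullable.
- hire_date: DEFAULT only fills an omitted column; an explicit NULL is still allowed → nullable.
- code: part of the PRIMARY KEY, which implies NOT NULL → not nullable.
- budget: part of the PRIMARY KEY, which implies NOT NULL → not nullable.
- name: CHECK does not forbid NULL (a CHECK constraint passes when its expression is NULL) → nullable.

role_id, hire_date, name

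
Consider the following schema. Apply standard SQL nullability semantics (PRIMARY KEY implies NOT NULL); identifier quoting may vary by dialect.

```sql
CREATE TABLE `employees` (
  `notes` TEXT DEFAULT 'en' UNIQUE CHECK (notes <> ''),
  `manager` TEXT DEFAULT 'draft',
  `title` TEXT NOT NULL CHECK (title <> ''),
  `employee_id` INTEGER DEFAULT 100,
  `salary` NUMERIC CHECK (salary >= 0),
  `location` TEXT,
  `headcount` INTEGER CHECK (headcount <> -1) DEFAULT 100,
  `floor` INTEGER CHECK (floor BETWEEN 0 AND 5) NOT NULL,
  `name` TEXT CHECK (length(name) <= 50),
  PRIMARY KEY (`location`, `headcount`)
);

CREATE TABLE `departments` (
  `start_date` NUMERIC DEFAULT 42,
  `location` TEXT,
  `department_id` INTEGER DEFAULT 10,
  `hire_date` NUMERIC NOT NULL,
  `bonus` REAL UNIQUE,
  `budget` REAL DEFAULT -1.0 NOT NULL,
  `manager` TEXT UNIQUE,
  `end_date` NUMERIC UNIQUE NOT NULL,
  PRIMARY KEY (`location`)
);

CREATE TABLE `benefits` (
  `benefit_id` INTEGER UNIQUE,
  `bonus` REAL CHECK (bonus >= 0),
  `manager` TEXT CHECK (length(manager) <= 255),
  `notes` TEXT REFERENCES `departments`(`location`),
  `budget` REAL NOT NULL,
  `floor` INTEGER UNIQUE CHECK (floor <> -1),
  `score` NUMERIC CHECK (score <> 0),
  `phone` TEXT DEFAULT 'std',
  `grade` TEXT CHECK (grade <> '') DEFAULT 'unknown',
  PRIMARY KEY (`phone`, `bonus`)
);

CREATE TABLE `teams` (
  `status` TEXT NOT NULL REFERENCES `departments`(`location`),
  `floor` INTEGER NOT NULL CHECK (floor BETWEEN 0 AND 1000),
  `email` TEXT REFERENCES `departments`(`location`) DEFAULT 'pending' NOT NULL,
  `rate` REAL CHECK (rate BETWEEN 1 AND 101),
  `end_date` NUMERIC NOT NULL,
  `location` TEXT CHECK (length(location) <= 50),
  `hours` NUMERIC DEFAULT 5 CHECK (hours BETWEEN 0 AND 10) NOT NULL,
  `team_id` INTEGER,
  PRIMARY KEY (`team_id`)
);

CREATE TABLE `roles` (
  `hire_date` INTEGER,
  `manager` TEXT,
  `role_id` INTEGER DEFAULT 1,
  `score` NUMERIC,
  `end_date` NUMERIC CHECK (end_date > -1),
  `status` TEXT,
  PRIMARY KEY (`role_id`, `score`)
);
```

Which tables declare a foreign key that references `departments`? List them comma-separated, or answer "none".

benefits, teams

- benefits.notes references departments(location).
- teams.status references departments(location).
- teams.email references departments(location).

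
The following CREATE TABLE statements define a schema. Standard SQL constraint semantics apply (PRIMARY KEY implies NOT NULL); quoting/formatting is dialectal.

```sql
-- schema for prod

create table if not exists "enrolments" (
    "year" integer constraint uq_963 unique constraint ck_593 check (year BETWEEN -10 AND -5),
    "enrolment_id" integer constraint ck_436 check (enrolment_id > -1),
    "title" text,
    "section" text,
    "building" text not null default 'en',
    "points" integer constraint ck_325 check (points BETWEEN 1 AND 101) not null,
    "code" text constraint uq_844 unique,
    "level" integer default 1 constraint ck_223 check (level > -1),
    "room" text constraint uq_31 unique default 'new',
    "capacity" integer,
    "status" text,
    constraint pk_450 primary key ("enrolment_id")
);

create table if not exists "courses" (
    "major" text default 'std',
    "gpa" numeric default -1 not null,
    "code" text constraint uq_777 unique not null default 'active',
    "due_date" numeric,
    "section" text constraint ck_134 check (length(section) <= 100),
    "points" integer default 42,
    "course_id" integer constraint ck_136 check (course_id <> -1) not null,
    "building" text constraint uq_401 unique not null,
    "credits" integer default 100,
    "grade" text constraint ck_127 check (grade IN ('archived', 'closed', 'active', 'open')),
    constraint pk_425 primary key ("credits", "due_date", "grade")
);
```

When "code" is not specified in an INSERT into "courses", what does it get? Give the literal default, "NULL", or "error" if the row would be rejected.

'active'

code has an explicit DEFAULT 'active'.
When the column is omitted from an INSERT, that default is used.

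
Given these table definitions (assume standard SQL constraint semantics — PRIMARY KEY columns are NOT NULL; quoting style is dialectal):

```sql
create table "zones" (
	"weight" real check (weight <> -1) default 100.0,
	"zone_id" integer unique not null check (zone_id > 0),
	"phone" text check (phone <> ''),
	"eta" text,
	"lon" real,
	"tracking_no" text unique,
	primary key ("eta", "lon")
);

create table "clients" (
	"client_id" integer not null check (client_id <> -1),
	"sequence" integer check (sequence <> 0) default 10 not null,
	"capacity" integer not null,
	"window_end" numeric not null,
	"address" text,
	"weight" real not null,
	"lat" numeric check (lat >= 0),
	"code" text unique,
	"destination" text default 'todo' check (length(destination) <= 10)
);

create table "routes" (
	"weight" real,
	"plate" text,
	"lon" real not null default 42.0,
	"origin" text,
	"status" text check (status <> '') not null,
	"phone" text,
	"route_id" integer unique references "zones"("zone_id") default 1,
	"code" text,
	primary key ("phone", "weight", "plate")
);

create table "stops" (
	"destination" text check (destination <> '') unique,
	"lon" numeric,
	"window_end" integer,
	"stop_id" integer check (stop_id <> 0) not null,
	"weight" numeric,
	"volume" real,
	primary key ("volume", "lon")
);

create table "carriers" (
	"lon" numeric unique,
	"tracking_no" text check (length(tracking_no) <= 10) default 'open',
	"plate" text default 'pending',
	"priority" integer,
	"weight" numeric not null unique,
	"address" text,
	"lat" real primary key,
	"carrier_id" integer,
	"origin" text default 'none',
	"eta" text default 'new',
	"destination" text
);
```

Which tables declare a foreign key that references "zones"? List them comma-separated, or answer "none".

- routes.route_id references zones(zone_id).

routes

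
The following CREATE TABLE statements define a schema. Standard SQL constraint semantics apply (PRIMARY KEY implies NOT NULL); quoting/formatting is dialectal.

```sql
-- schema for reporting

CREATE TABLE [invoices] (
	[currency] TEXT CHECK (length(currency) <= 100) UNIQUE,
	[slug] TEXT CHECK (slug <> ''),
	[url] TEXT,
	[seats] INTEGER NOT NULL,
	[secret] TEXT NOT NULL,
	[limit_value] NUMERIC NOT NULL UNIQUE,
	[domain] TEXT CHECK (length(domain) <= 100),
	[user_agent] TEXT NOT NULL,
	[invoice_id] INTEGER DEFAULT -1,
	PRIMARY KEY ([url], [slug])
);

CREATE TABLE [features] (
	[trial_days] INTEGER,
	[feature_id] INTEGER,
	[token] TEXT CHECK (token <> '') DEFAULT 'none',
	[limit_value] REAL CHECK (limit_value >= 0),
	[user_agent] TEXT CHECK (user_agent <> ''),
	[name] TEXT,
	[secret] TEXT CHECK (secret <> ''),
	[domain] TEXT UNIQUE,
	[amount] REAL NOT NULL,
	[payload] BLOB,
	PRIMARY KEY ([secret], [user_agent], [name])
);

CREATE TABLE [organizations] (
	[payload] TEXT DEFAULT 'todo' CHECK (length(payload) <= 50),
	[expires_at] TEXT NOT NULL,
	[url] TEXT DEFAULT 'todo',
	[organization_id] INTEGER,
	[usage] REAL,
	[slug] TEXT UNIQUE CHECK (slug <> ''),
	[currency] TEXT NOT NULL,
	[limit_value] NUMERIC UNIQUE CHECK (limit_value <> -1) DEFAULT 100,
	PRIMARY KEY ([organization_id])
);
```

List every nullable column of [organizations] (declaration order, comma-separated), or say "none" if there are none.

- payload: CHECK does not forbid NULL (a CHECK constraint passes when its expression is NULL) → nullable.
- expires_at: declared NOT NULL → not nullable.
- url: DEFAULT only fills an omitted column; an explicit NULL is still allowed → nullable.
- organization_id: part of the PRIMARY KEY, which implies NOT NULL → not nullable.
- usage: no NOT NULL constraint applies → nullable.
- slug: CHECK does not forbid NULL (a CHECK constraint passes when its expression is NULL) → nullable.
- currency: declared NOT NULL → not nullable.
- limit_value: CHECK does not forbid NULL (a CHECK constraint passes when its expression is NULL) → nullable.

payload, url, usage, slug, limit_value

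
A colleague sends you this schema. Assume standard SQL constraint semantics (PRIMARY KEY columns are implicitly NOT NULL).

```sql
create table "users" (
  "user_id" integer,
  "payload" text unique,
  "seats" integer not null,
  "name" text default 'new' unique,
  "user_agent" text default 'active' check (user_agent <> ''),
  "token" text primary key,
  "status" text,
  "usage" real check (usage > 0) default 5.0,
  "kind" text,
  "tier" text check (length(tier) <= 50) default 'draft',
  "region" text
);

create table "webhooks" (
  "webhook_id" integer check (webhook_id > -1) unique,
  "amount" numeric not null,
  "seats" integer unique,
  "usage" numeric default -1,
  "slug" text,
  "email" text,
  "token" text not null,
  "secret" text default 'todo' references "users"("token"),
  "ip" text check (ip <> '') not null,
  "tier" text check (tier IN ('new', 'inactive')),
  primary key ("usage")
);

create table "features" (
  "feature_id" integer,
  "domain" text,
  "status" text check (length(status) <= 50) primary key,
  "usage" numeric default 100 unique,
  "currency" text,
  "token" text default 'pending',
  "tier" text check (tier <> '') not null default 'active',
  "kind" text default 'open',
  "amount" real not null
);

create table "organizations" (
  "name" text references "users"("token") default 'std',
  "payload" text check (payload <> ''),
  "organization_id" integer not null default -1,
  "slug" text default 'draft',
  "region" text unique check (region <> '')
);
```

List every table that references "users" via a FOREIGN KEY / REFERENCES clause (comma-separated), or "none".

- webhooks.secret references users(token).
- organizations.name references users(token).

webhooks, organizations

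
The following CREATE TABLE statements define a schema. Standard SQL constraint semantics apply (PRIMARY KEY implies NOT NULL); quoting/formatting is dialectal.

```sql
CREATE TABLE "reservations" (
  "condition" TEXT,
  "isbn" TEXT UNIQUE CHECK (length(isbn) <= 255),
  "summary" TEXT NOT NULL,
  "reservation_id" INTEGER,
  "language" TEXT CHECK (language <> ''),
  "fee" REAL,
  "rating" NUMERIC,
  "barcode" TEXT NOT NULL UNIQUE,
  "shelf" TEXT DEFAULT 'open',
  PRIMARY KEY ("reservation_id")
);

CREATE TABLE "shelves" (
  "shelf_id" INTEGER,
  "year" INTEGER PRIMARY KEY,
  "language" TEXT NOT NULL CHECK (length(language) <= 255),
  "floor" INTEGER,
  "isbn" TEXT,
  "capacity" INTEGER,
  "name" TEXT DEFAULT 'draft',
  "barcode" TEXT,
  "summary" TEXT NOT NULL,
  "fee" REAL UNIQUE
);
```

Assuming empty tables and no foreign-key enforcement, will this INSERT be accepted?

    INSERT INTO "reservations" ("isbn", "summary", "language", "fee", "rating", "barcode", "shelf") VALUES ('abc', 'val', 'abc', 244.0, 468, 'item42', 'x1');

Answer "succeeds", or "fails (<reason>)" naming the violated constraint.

reservation_id is omitted from the column list and has no DEFAULT, so it would receive NULL.
But reservation_id is part of the PRIMARY KEY (implied NOT NULL).

fails (NOT NULL on reservation_id)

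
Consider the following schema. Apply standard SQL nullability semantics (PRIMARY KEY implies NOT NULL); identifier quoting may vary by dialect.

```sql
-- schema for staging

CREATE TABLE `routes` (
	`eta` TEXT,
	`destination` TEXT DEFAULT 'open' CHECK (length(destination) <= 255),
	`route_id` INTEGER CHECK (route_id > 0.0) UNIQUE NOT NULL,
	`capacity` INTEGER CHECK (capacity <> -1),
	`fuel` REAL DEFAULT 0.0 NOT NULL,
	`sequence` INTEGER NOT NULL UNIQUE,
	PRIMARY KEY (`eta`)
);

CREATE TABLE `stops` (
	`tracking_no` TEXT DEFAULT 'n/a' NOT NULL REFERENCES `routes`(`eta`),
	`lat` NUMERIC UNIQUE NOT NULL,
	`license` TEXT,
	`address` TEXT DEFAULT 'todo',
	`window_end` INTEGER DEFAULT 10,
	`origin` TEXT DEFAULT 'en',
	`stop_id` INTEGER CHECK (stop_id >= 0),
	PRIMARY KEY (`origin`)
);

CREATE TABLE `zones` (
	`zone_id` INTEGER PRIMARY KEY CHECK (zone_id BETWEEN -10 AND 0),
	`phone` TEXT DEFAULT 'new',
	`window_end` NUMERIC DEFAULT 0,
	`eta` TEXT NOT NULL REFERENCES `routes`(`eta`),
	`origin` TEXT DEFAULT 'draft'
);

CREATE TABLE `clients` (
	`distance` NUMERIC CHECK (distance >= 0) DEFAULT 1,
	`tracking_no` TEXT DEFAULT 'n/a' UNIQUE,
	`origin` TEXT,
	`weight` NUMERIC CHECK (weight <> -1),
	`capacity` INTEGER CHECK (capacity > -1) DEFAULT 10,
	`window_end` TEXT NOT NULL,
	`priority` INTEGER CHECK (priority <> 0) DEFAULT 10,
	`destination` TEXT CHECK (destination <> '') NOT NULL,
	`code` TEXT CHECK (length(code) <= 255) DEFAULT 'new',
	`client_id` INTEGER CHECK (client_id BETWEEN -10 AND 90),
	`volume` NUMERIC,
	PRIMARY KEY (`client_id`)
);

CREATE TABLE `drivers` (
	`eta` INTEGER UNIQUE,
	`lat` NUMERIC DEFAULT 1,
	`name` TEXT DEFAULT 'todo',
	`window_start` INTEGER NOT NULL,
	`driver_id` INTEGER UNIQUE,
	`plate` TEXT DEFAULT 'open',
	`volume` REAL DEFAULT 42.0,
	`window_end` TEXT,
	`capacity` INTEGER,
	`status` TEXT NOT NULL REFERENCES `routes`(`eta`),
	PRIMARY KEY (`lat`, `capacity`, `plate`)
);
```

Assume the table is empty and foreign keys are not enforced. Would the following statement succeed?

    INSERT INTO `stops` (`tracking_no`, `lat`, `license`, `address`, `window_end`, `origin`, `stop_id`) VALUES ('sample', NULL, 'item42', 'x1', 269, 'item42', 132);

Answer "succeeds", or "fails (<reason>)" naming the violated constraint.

lat is explicitly set to NULL, but lat is declared NOT NULL.

fails (NOT NULL on lat)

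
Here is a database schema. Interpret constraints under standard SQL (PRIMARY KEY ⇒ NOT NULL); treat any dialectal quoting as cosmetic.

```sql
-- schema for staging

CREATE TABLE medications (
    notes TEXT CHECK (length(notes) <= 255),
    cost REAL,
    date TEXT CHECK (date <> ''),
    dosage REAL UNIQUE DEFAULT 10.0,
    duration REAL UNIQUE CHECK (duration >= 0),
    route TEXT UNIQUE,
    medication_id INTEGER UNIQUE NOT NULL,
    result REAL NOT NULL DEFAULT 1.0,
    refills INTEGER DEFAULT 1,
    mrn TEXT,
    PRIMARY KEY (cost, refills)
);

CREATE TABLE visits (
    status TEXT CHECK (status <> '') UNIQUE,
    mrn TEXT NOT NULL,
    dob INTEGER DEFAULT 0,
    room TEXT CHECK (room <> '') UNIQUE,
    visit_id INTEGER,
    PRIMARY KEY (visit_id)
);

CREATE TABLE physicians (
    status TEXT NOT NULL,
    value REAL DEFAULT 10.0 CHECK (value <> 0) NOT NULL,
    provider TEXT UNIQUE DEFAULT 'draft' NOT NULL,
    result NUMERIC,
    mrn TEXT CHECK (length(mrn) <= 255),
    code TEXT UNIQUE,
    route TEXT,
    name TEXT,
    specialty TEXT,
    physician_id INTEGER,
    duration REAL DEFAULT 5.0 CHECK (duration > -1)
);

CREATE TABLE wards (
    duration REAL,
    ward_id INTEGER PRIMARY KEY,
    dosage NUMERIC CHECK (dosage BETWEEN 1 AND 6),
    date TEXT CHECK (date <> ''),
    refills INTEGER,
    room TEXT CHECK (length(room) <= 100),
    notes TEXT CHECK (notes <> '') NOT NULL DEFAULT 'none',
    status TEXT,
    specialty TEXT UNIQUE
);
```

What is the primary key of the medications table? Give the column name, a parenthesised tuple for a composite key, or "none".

A table-level PRIMARY KEY clause names 2 columns: cost, refills.
This is a composite key — the combination is unique, not each column individually.

(cost, refills)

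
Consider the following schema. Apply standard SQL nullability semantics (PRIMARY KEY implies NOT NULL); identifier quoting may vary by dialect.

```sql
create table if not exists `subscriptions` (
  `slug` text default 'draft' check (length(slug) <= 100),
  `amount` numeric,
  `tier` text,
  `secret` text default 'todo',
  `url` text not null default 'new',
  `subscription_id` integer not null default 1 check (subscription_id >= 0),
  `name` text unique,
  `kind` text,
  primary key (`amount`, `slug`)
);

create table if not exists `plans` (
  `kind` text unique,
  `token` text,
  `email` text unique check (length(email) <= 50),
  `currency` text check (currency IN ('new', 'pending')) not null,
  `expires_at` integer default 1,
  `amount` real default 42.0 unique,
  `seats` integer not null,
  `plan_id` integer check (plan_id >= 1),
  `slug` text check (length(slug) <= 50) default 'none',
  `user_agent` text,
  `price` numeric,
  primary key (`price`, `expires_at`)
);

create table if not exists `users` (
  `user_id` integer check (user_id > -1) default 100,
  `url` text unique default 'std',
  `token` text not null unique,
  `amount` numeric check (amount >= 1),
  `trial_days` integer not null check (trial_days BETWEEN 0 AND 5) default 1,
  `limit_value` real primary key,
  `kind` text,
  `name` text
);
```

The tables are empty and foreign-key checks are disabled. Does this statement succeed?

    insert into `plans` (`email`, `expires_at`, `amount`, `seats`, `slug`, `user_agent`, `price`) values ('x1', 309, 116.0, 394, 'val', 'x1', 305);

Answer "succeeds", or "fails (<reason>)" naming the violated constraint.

currency is omitted from the column list and has no DEFAULT, so it would receive NULL.
But currency is declared NOT NULL.

fails (NOT NULL on currency)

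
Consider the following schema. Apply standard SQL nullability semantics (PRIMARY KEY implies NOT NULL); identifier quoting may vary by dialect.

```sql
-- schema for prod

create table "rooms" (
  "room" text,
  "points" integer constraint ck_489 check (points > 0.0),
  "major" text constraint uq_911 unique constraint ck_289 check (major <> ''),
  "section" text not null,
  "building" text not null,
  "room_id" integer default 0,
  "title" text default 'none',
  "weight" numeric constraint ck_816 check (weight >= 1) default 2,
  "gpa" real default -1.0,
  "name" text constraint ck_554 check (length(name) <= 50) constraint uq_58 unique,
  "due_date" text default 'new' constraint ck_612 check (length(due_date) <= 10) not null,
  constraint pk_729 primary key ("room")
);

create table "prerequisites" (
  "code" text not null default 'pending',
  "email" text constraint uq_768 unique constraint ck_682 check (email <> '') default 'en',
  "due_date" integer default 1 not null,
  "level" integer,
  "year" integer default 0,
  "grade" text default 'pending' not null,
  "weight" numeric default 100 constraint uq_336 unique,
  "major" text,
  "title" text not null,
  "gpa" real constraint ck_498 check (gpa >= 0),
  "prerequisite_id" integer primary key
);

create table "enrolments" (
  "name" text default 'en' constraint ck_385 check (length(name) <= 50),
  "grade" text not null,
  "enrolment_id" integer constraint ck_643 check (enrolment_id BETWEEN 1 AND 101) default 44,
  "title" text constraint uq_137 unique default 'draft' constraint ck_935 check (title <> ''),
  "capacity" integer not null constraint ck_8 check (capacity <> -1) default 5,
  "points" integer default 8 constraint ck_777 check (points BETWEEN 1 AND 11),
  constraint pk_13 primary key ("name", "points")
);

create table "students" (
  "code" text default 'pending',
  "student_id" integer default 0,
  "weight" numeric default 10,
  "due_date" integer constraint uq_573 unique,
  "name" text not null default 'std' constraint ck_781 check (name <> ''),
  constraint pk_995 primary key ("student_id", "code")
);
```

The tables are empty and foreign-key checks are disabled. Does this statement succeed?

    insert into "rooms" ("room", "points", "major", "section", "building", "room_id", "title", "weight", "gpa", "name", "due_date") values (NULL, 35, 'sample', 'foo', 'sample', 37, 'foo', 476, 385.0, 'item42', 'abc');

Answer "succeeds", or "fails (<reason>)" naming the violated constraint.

fails (NOT NULL on room)

room is explicitly set to NULL, but room is part of the PRIMARY KEY (implied NOT NULL).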